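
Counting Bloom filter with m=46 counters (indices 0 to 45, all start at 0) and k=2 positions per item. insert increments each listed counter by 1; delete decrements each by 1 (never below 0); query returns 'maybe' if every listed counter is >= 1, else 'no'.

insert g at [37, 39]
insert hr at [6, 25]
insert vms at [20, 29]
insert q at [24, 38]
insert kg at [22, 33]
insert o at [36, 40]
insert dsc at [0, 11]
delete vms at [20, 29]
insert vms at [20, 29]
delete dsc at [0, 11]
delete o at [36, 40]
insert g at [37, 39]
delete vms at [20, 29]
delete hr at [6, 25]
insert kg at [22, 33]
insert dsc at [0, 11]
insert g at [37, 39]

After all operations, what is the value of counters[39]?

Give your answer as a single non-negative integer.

Answer: 3

Derivation:
Step 1: insert g at [37, 39] -> counters=[0,0,0,0,0,0,0,0,0,0,0,0,0,0,0,0,0,0,0,0,0,0,0,0,0,0,0,0,0,0,0,0,0,0,0,0,0,1,0,1,0,0,0,0,0,0]
Step 2: insert hr at [6, 25] -> counters=[0,0,0,0,0,0,1,0,0,0,0,0,0,0,0,0,0,0,0,0,0,0,0,0,0,1,0,0,0,0,0,0,0,0,0,0,0,1,0,1,0,0,0,0,0,0]
Step 3: insert vms at [20, 29] -> counters=[0,0,0,0,0,0,1,0,0,0,0,0,0,0,0,0,0,0,0,0,1,0,0,0,0,1,0,0,0,1,0,0,0,0,0,0,0,1,0,1,0,0,0,0,0,0]
Step 4: insert q at [24, 38] -> counters=[0,0,0,0,0,0,1,0,0,0,0,0,0,0,0,0,0,0,0,0,1,0,0,0,1,1,0,0,0,1,0,0,0,0,0,0,0,1,1,1,0,0,0,0,0,0]
Step 5: insert kg at [22, 33] -> counters=[0,0,0,0,0,0,1,0,0,0,0,0,0,0,0,0,0,0,0,0,1,0,1,0,1,1,0,0,0,1,0,0,0,1,0,0,0,1,1,1,0,0,0,0,0,0]
Step 6: insert o at [36, 40] -> counters=[0,0,0,0,0,0,1,0,0,0,0,0,0,0,0,0,0,0,0,0,1,0,1,0,1,1,0,0,0,1,0,0,0,1,0,0,1,1,1,1,1,0,0,0,0,0]
Step 7: insert dsc at [0, 11] -> counters=[1,0,0,0,0,0,1,0,0,0,0,1,0,0,0,0,0,0,0,0,1,0,1,0,1,1,0,0,0,1,0,0,0,1,0,0,1,1,1,1,1,0,0,0,0,0]
Step 8: delete vms at [20, 29] -> counters=[1,0,0,0,0,0,1,0,0,0,0,1,0,0,0,0,0,0,0,0,0,0,1,0,1,1,0,0,0,0,0,0,0,1,0,0,1,1,1,1,1,0,0,0,0,0]
Step 9: insert vms at [20, 29] -> counters=[1,0,0,0,0,0,1,0,0,0,0,1,0,0,0,0,0,0,0,0,1,0,1,0,1,1,0,0,0,1,0,0,0,1,0,0,1,1,1,1,1,0,0,0,0,0]
Step 10: delete dsc at [0, 11] -> counters=[0,0,0,0,0,0,1,0,0,0,0,0,0,0,0,0,0,0,0,0,1,0,1,0,1,1,0,0,0,1,0,0,0,1,0,0,1,1,1,1,1,0,0,0,0,0]
Step 11: delete o at [36, 40] -> counters=[0,0,0,0,0,0,1,0,0,0,0,0,0,0,0,0,0,0,0,0,1,0,1,0,1,1,0,0,0,1,0,0,0,1,0,0,0,1,1,1,0,0,0,0,0,0]
Step 12: insert g at [37, 39] -> counters=[0,0,0,0,0,0,1,0,0,0,0,0,0,0,0,0,0,0,0,0,1,0,1,0,1,1,0,0,0,1,0,0,0,1,0,0,0,2,1,2,0,0,0,0,0,0]
Step 13: delete vms at [20, 29] -> counters=[0,0,0,0,0,0,1,0,0,0,0,0,0,0,0,0,0,0,0,0,0,0,1,0,1,1,0,0,0,0,0,0,0,1,0,0,0,2,1,2,0,0,0,0,0,0]
Step 14: delete hr at [6, 25] -> counters=[0,0,0,0,0,0,0,0,0,0,0,0,0,0,0,0,0,0,0,0,0,0,1,0,1,0,0,0,0,0,0,0,0,1,0,0,0,2,1,2,0,0,0,0,0,0]
Step 15: insert kg at [22, 33] -> counters=[0,0,0,0,0,0,0,0,0,0,0,0,0,0,0,0,0,0,0,0,0,0,2,0,1,0,0,0,0,0,0,0,0,2,0,0,0,2,1,2,0,0,0,0,0,0]
Step 16: insert dsc at [0, 11] -> counters=[1,0,0,0,0,0,0,0,0,0,0,1,0,0,0,0,0,0,0,0,0,0,2,0,1,0,0,0,0,0,0,0,0,2,0,0,0,2,1,2,0,0,0,0,0,0]
Step 17: insert g at [37, 39] -> counters=[1,0,0,0,0,0,0,0,0,0,0,1,0,0,0,0,0,0,0,0,0,0,2,0,1,0,0,0,0,0,0,0,0,2,0,0,0,3,1,3,0,0,0,0,0,0]
Final counters=[1,0,0,0,0,0,0,0,0,0,0,1,0,0,0,0,0,0,0,0,0,0,2,0,1,0,0,0,0,0,0,0,0,2,0,0,0,3,1,3,0,0,0,0,0,0] -> counters[39]=3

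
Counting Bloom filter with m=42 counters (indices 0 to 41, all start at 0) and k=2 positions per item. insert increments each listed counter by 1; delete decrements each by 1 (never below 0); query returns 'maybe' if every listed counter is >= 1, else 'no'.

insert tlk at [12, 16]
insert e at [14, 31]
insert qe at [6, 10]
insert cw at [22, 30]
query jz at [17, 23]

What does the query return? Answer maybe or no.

Step 1: insert tlk at [12, 16] -> counters=[0,0,0,0,0,0,0,0,0,0,0,0,1,0,0,0,1,0,0,0,0,0,0,0,0,0,0,0,0,0,0,0,0,0,0,0,0,0,0,0,0,0]
Step 2: insert e at [14, 31] -> counters=[0,0,0,0,0,0,0,0,0,0,0,0,1,0,1,0,1,0,0,0,0,0,0,0,0,0,0,0,0,0,0,1,0,0,0,0,0,0,0,0,0,0]
Step 3: insert qe at [6, 10] -> counters=[0,0,0,0,0,0,1,0,0,0,1,0,1,0,1,0,1,0,0,0,0,0,0,0,0,0,0,0,0,0,0,1,0,0,0,0,0,0,0,0,0,0]
Step 4: insert cw at [22, 30] -> counters=[0,0,0,0,0,0,1,0,0,0,1,0,1,0,1,0,1,0,0,0,0,0,1,0,0,0,0,0,0,0,1,1,0,0,0,0,0,0,0,0,0,0]
Query jz: check counters[17]=0 counters[23]=0 -> no

Answer: no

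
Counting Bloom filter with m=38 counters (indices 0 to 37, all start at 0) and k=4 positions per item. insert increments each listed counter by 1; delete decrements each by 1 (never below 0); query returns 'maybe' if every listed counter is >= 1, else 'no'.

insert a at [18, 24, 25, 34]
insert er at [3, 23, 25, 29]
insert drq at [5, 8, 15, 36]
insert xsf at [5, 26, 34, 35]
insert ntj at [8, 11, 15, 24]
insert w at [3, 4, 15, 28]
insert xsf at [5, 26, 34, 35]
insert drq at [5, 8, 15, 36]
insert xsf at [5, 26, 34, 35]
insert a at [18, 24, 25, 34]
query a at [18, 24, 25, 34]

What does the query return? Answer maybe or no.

Answer: maybe

Derivation:
Step 1: insert a at [18, 24, 25, 34] -> counters=[0,0,0,0,0,0,0,0,0,0,0,0,0,0,0,0,0,0,1,0,0,0,0,0,1,1,0,0,0,0,0,0,0,0,1,0,0,0]
Step 2: insert er at [3, 23, 25, 29] -> counters=[0,0,0,1,0,0,0,0,0,0,0,0,0,0,0,0,0,0,1,0,0,0,0,1,1,2,0,0,0,1,0,0,0,0,1,0,0,0]
Step 3: insert drq at [5, 8, 15, 36] -> counters=[0,0,0,1,0,1,0,0,1,0,0,0,0,0,0,1,0,0,1,0,0,0,0,1,1,2,0,0,0,1,0,0,0,0,1,0,1,0]
Step 4: insert xsf at [5, 26, 34, 35] -> counters=[0,0,0,1,0,2,0,0,1,0,0,0,0,0,0,1,0,0,1,0,0,0,0,1,1,2,1,0,0,1,0,0,0,0,2,1,1,0]
Step 5: insert ntj at [8, 11, 15, 24] -> counters=[0,0,0,1,0,2,0,0,2,0,0,1,0,0,0,2,0,0,1,0,0,0,0,1,2,2,1,0,0,1,0,0,0,0,2,1,1,0]
Step 6: insert w at [3, 4, 15, 28] -> counters=[0,0,0,2,1,2,0,0,2,0,0,1,0,0,0,3,0,0,1,0,0,0,0,1,2,2,1,0,1,1,0,0,0,0,2,1,1,0]
Step 7: insert xsf at [5, 26, 34, 35] -> counters=[0,0,0,2,1,3,0,0,2,0,0,1,0,0,0,3,0,0,1,0,0,0,0,1,2,2,2,0,1,1,0,0,0,0,3,2,1,0]
Step 8: insert drq at [5, 8, 15, 36] -> counters=[0,0,0,2,1,4,0,0,3,0,0,1,0,0,0,4,0,0,1,0,0,0,0,1,2,2,2,0,1,1,0,0,0,0,3,2,2,0]
Step 9: insert xsf at [5, 26, 34, 35] -> counters=[0,0,0,2,1,5,0,0,3,0,0,1,0,0,0,4,0,0,1,0,0,0,0,1,2,2,3,0,1,1,0,0,0,0,4,3,2,0]
Step 10: insert a at [18, 24, 25, 34] -> counters=[0,0,0,2,1,5,0,0,3,0,0,1,0,0,0,4,0,0,2,0,0,0,0,1,3,3,3,0,1,1,0,0,0,0,5,3,2,0]
Query a: check counters[18]=2 counters[24]=3 counters[25]=3 counters[34]=5 -> maybe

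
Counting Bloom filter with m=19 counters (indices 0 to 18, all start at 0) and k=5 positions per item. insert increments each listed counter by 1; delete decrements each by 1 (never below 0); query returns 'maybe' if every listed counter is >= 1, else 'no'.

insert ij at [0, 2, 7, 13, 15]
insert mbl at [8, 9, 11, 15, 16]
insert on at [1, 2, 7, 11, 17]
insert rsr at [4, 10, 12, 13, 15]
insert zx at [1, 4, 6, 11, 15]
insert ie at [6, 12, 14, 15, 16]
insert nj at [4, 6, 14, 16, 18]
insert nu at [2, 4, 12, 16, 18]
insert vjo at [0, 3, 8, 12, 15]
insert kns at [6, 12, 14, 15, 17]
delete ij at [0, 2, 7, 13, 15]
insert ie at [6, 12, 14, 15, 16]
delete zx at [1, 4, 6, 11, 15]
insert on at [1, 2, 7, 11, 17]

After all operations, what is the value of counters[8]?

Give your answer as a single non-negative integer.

Answer: 2

Derivation:
Step 1: insert ij at [0, 2, 7, 13, 15] -> counters=[1,0,1,0,0,0,0,1,0,0,0,0,0,1,0,1,0,0,0]
Step 2: insert mbl at [8, 9, 11, 15, 16] -> counters=[1,0,1,0,0,0,0,1,1,1,0,1,0,1,0,2,1,0,0]
Step 3: insert on at [1, 2, 7, 11, 17] -> counters=[1,1,2,0,0,0,0,2,1,1,0,2,0,1,0,2,1,1,0]
Step 4: insert rsr at [4, 10, 12, 13, 15] -> counters=[1,1,2,0,1,0,0,2,1,1,1,2,1,2,0,3,1,1,0]
Step 5: insert zx at [1, 4, 6, 11, 15] -> counters=[1,2,2,0,2,0,1,2,1,1,1,3,1,2,0,4,1,1,0]
Step 6: insert ie at [6, 12, 14, 15, 16] -> counters=[1,2,2,0,2,0,2,2,1,1,1,3,2,2,1,5,2,1,0]
Step 7: insert nj at [4, 6, 14, 16, 18] -> counters=[1,2,2,0,3,0,3,2,1,1,1,3,2,2,2,5,3,1,1]
Step 8: insert nu at [2, 4, 12, 16, 18] -> counters=[1,2,3,0,4,0,3,2,1,1,1,3,3,2,2,5,4,1,2]
Step 9: insert vjo at [0, 3, 8, 12, 15] -> counters=[2,2,3,1,4,0,3,2,2,1,1,3,4,2,2,6,4,1,2]
Step 10: insert kns at [6, 12, 14, 15, 17] -> counters=[2,2,3,1,4,0,4,2,2,1,1,3,5,2,3,7,4,2,2]
Step 11: delete ij at [0, 2, 7, 13, 15] -> counters=[1,2,2,1,4,0,4,1,2,1,1,3,5,1,3,6,4,2,2]
Step 12: insert ie at [6, 12, 14, 15, 16] -> counters=[1,2,2,1,4,0,5,1,2,1,1,3,6,1,4,7,5,2,2]
Step 13: delete zx at [1, 4, 6, 11, 15] -> counters=[1,1,2,1,3,0,4,1,2,1,1,2,6,1,4,6,5,2,2]
Step 14: insert on at [1, 2, 7, 11, 17] -> counters=[1,2,3,1,3,0,4,2,2,1,1,3,6,1,4,6,5,3,2]
Final counters=[1,2,3,1,3,0,4,2,2,1,1,3,6,1,4,6,5,3,2] -> counters[8]=2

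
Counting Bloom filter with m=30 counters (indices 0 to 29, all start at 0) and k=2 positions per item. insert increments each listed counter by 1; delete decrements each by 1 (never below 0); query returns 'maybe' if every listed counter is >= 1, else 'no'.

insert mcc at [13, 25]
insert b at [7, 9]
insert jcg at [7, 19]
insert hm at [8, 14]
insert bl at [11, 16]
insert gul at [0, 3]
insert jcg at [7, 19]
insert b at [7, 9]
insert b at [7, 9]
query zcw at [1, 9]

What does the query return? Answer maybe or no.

Step 1: insert mcc at [13, 25] -> counters=[0,0,0,0,0,0,0,0,0,0,0,0,0,1,0,0,0,0,0,0,0,0,0,0,0,1,0,0,0,0]
Step 2: insert b at [7, 9] -> counters=[0,0,0,0,0,0,0,1,0,1,0,0,0,1,0,0,0,0,0,0,0,0,0,0,0,1,0,0,0,0]
Step 3: insert jcg at [7, 19] -> counters=[0,0,0,0,0,0,0,2,0,1,0,0,0,1,0,0,0,0,0,1,0,0,0,0,0,1,0,0,0,0]
Step 4: insert hm at [8, 14] -> counters=[0,0,0,0,0,0,0,2,1,1,0,0,0,1,1,0,0,0,0,1,0,0,0,0,0,1,0,0,0,0]
Step 5: insert bl at [11, 16] -> counters=[0,0,0,0,0,0,0,2,1,1,0,1,0,1,1,0,1,0,0,1,0,0,0,0,0,1,0,0,0,0]
Step 6: insert gul at [0, 3] -> counters=[1,0,0,1,0,0,0,2,1,1,0,1,0,1,1,0,1,0,0,1,0,0,0,0,0,1,0,0,0,0]
Step 7: insert jcg at [7, 19] -> counters=[1,0,0,1,0,0,0,3,1,1,0,1,0,1,1,0,1,0,0,2,0,0,0,0,0,1,0,0,0,0]
Step 8: insert b at [7, 9] -> counters=[1,0,0,1,0,0,0,4,1,2,0,1,0,1,1,0,1,0,0,2,0,0,0,0,0,1,0,0,0,0]
Step 9: insert b at [7, 9] -> counters=[1,0,0,1,0,0,0,5,1,3,0,1,0,1,1,0,1,0,0,2,0,0,0,0,0,1,0,0,0,0]
Query zcw: check counters[1]=0 counters[9]=3 -> no

Answer: no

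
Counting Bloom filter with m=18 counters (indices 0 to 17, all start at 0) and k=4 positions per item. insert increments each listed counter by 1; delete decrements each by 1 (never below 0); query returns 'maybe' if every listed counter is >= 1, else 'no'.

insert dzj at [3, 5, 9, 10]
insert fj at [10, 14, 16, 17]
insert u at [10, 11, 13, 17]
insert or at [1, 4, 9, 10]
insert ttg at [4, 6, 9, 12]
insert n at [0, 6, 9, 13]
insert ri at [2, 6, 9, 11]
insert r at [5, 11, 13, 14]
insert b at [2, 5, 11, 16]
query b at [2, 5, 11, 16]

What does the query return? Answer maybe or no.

Step 1: insert dzj at [3, 5, 9, 10] -> counters=[0,0,0,1,0,1,0,0,0,1,1,0,0,0,0,0,0,0]
Step 2: insert fj at [10, 14, 16, 17] -> counters=[0,0,0,1,0,1,0,0,0,1,2,0,0,0,1,0,1,1]
Step 3: insert u at [10, 11, 13, 17] -> counters=[0,0,0,1,0,1,0,0,0,1,3,1,0,1,1,0,1,2]
Step 4: insert or at [1, 4, 9, 10] -> counters=[0,1,0,1,1,1,0,0,0,2,4,1,0,1,1,0,1,2]
Step 5: insert ttg at [4, 6, 9, 12] -> counters=[0,1,0,1,2,1,1,0,0,3,4,1,1,1,1,0,1,2]
Step 6: insert n at [0, 6, 9, 13] -> counters=[1,1,0,1,2,1,2,0,0,4,4,1,1,2,1,0,1,2]
Step 7: insert ri at [2, 6, 9, 11] -> counters=[1,1,1,1,2,1,3,0,0,5,4,2,1,2,1,0,1,2]
Step 8: insert r at [5, 11, 13, 14] -> counters=[1,1,1,1,2,2,3,0,0,5,4,3,1,3,2,0,1,2]
Step 9: insert b at [2, 5, 11, 16] -> counters=[1,1,2,1,2,3,3,0,0,5,4,4,1,3,2,0,2,2]
Query b: check counters[2]=2 counters[5]=3 counters[11]=4 counters[16]=2 -> maybe

Answer: maybe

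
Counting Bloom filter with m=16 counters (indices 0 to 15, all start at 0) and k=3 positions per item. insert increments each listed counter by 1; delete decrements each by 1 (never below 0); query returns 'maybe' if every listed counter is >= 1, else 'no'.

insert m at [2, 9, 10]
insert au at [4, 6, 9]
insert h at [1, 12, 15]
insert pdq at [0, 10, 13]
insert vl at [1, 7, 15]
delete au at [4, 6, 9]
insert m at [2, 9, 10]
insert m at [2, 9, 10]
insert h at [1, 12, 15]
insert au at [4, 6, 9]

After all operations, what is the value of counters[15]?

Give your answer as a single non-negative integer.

Answer: 3

Derivation:
Step 1: insert m at [2, 9, 10] -> counters=[0,0,1,0,0,0,0,0,0,1,1,0,0,0,0,0]
Step 2: insert au at [4, 6, 9] -> counters=[0,0,1,0,1,0,1,0,0,2,1,0,0,0,0,0]
Step 3: insert h at [1, 12, 15] -> counters=[0,1,1,0,1,0,1,0,0,2,1,0,1,0,0,1]
Step 4: insert pdq at [0, 10, 13] -> counters=[1,1,1,0,1,0,1,0,0,2,2,0,1,1,0,1]
Step 5: insert vl at [1, 7, 15] -> counters=[1,2,1,0,1,0,1,1,0,2,2,0,1,1,0,2]
Step 6: delete au at [4, 6, 9] -> counters=[1,2,1,0,0,0,0,1,0,1,2,0,1,1,0,2]
Step 7: insert m at [2, 9, 10] -> counters=[1,2,2,0,0,0,0,1,0,2,3,0,1,1,0,2]
Step 8: insert m at [2, 9, 10] -> counters=[1,2,3,0,0,0,0,1,0,3,4,0,1,1,0,2]
Step 9: insert h at [1, 12, 15] -> counters=[1,3,3,0,0,0,0,1,0,3,4,0,2,1,0,3]
Step 10: insert au at [4, 6, 9] -> counters=[1,3,3,0,1,0,1,1,0,4,4,0,2,1,0,3]
Final counters=[1,3,3,0,1,0,1,1,0,4,4,0,2,1,0,3] -> counters[15]=3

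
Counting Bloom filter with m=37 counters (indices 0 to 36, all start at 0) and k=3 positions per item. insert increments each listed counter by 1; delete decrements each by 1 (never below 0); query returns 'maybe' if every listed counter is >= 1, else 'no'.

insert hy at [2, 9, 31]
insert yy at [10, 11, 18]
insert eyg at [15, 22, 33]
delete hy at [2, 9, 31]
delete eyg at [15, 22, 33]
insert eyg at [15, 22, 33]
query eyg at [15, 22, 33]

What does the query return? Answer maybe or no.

Answer: maybe

Derivation:
Step 1: insert hy at [2, 9, 31] -> counters=[0,0,1,0,0,0,0,0,0,1,0,0,0,0,0,0,0,0,0,0,0,0,0,0,0,0,0,0,0,0,0,1,0,0,0,0,0]
Step 2: insert yy at [10, 11, 18] -> counters=[0,0,1,0,0,0,0,0,0,1,1,1,0,0,0,0,0,0,1,0,0,0,0,0,0,0,0,0,0,0,0,1,0,0,0,0,0]
Step 3: insert eyg at [15, 22, 33] -> counters=[0,0,1,0,0,0,0,0,0,1,1,1,0,0,0,1,0,0,1,0,0,0,1,0,0,0,0,0,0,0,0,1,0,1,0,0,0]
Step 4: delete hy at [2, 9, 31] -> counters=[0,0,0,0,0,0,0,0,0,0,1,1,0,0,0,1,0,0,1,0,0,0,1,0,0,0,0,0,0,0,0,0,0,1,0,0,0]
Step 5: delete eyg at [15, 22, 33] -> counters=[0,0,0,0,0,0,0,0,0,0,1,1,0,0,0,0,0,0,1,0,0,0,0,0,0,0,0,0,0,0,0,0,0,0,0,0,0]
Step 6: insert eyg at [15, 22, 33] -> counters=[0,0,0,0,0,0,0,0,0,0,1,1,0,0,0,1,0,0,1,0,0,0,1,0,0,0,0,0,0,0,0,0,0,1,0,0,0]
Query eyg: check counters[15]=1 counters[22]=1 counters[33]=1 -> maybe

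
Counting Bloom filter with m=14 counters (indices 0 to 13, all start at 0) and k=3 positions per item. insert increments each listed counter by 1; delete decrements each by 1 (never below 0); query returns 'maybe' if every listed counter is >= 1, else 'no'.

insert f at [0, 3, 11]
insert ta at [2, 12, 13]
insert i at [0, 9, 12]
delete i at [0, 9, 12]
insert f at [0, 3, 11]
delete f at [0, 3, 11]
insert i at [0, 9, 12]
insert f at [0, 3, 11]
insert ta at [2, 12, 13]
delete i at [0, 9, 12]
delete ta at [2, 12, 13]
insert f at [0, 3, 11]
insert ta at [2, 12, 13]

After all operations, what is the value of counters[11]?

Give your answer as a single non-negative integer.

Step 1: insert f at [0, 3, 11] -> counters=[1,0,0,1,0,0,0,0,0,0,0,1,0,0]
Step 2: insert ta at [2, 12, 13] -> counters=[1,0,1,1,0,0,0,0,0,0,0,1,1,1]
Step 3: insert i at [0, 9, 12] -> counters=[2,0,1,1,0,0,0,0,0,1,0,1,2,1]
Step 4: delete i at [0, 9, 12] -> counters=[1,0,1,1,0,0,0,0,0,0,0,1,1,1]
Step 5: insert f at [0, 3, 11] -> counters=[2,0,1,2,0,0,0,0,0,0,0,2,1,1]
Step 6: delete f at [0, 3, 11] -> counters=[1,0,1,1,0,0,0,0,0,0,0,1,1,1]
Step 7: insert i at [0, 9, 12] -> counters=[2,0,1,1,0,0,0,0,0,1,0,1,2,1]
Step 8: insert f at [0, 3, 11] -> counters=[3,0,1,2,0,0,0,0,0,1,0,2,2,1]
Step 9: insert ta at [2, 12, 13] -> counters=[3,0,2,2,0,0,0,0,0,1,0,2,3,2]
Step 10: delete i at [0, 9, 12] -> counters=[2,0,2,2,0,0,0,0,0,0,0,2,2,2]
Step 11: delete ta at [2, 12, 13] -> counters=[2,0,1,2,0,0,0,0,0,0,0,2,1,1]
Step 12: insert f at [0, 3, 11] -> counters=[3,0,1,3,0,0,0,0,0,0,0,3,1,1]
Step 13: insert ta at [2, 12, 13] -> counters=[3,0,2,3,0,0,0,0,0,0,0,3,2,2]
Final counters=[3,0,2,3,0,0,0,0,0,0,0,3,2,2] -> counters[11]=3

Answer: 3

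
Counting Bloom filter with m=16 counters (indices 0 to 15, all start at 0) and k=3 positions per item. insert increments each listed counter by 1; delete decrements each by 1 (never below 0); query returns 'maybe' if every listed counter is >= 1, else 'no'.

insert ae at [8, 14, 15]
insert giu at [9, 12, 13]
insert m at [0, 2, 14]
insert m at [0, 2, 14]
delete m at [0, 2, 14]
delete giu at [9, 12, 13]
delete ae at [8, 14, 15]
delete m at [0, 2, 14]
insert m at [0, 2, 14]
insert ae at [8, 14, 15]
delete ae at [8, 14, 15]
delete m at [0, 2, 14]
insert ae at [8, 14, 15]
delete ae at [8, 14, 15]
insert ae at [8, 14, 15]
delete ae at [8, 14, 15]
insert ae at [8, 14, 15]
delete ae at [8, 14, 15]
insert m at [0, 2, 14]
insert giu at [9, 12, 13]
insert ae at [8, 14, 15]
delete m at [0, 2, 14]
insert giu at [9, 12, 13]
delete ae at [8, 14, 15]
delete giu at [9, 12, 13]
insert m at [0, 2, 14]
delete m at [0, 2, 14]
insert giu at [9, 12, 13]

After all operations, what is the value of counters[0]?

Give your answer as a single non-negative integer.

Answer: 0

Derivation:
Step 1: insert ae at [8, 14, 15] -> counters=[0,0,0,0,0,0,0,0,1,0,0,0,0,0,1,1]
Step 2: insert giu at [9, 12, 13] -> counters=[0,0,0,0,0,0,0,0,1,1,0,0,1,1,1,1]
Step 3: insert m at [0, 2, 14] -> counters=[1,0,1,0,0,0,0,0,1,1,0,0,1,1,2,1]
Step 4: insert m at [0, 2, 14] -> counters=[2,0,2,0,0,0,0,0,1,1,0,0,1,1,3,1]
Step 5: delete m at [0, 2, 14] -> counters=[1,0,1,0,0,0,0,0,1,1,0,0,1,1,2,1]
Step 6: delete giu at [9, 12, 13] -> counters=[1,0,1,0,0,0,0,0,1,0,0,0,0,0,2,1]
Step 7: delete ae at [8, 14, 15] -> counters=[1,0,1,0,0,0,0,0,0,0,0,0,0,0,1,0]
Step 8: delete m at [0, 2, 14] -> counters=[0,0,0,0,0,0,0,0,0,0,0,0,0,0,0,0]
Step 9: insert m at [0, 2, 14] -> counters=[1,0,1,0,0,0,0,0,0,0,0,0,0,0,1,0]
Step 10: insert ae at [8, 14, 15] -> counters=[1,0,1,0,0,0,0,0,1,0,0,0,0,0,2,1]
Step 11: delete ae at [8, 14, 15] -> counters=[1,0,1,0,0,0,0,0,0,0,0,0,0,0,1,0]
Step 12: delete m at [0, 2, 14] -> counters=[0,0,0,0,0,0,0,0,0,0,0,0,0,0,0,0]
Step 13: insert ae at [8, 14, 15] -> counters=[0,0,0,0,0,0,0,0,1,0,0,0,0,0,1,1]
Step 14: delete ae at [8, 14, 15] -> counters=[0,0,0,0,0,0,0,0,0,0,0,0,0,0,0,0]
Step 15: insert ae at [8, 14, 15] -> counters=[0,0,0,0,0,0,0,0,1,0,0,0,0,0,1,1]
Step 16: delete ae at [8, 14, 15] -> counters=[0,0,0,0,0,0,0,0,0,0,0,0,0,0,0,0]
Step 17: insert ae at [8, 14, 15] -> counters=[0,0,0,0,0,0,0,0,1,0,0,0,0,0,1,1]
Step 18: delete ae at [8, 14, 15] -> counters=[0,0,0,0,0,0,0,0,0,0,0,0,0,0,0,0]
Step 19: insert m at [0, 2, 14] -> counters=[1,0,1,0,0,0,0,0,0,0,0,0,0,0,1,0]
Step 20: insert giu at [9, 12, 13] -> counters=[1,0,1,0,0,0,0,0,0,1,0,0,1,1,1,0]
Step 21: insert ae at [8, 14, 15] -> counters=[1,0,1,0,0,0,0,0,1,1,0,0,1,1,2,1]
Step 22: delete m at [0, 2, 14] -> counters=[0,0,0,0,0,0,0,0,1,1,0,0,1,1,1,1]
Step 23: insert giu at [9, 12, 13] -> counters=[0,0,0,0,0,0,0,0,1,2,0,0,2,2,1,1]
Step 24: delete ae at [8, 14, 15] -> counters=[0,0,0,0,0,0,0,0,0,2,0,0,2,2,0,0]
Step 25: delete giu at [9, 12, 13] -> counters=[0,0,0,0,0,0,0,0,0,1,0,0,1,1,0,0]
Step 26: insert m at [0, 2, 14] -> counters=[1,0,1,0,0,0,0,0,0,1,0,0,1,1,1,0]
Step 27: delete m at [0, 2, 14] -> counters=[0,0,0,0,0,0,0,0,0,1,0,0,1,1,0,0]
Step 28: insert giu at [9, 12, 13] -> counters=[0,0,0,0,0,0,0,0,0,2,0,0,2,2,0,0]
Final counters=[0,0,0,0,0,0,0,0,0,2,0,0,2,2,0,0] -> counters[0]=0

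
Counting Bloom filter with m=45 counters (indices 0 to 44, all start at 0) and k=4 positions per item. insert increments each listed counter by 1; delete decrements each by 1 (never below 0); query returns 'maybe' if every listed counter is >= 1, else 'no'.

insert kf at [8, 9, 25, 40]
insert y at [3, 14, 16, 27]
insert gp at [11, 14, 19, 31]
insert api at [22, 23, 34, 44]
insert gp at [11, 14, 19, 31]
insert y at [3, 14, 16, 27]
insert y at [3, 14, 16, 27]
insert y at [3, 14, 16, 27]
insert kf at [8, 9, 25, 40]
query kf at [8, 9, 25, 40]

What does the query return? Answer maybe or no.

Step 1: insert kf at [8, 9, 25, 40] -> counters=[0,0,0,0,0,0,0,0,1,1,0,0,0,0,0,0,0,0,0,0,0,0,0,0,0,1,0,0,0,0,0,0,0,0,0,0,0,0,0,0,1,0,0,0,0]
Step 2: insert y at [3, 14, 16, 27] -> counters=[0,0,0,1,0,0,0,0,1,1,0,0,0,0,1,0,1,0,0,0,0,0,0,0,0,1,0,1,0,0,0,0,0,0,0,0,0,0,0,0,1,0,0,0,0]
Step 3: insert gp at [11, 14, 19, 31] -> counters=[0,0,0,1,0,0,0,0,1,1,0,1,0,0,2,0,1,0,0,1,0,0,0,0,0,1,0,1,0,0,0,1,0,0,0,0,0,0,0,0,1,0,0,0,0]
Step 4: insert api at [22, 23, 34, 44] -> counters=[0,0,0,1,0,0,0,0,1,1,0,1,0,0,2,0,1,0,0,1,0,0,1,1,0,1,0,1,0,0,0,1,0,0,1,0,0,0,0,0,1,0,0,0,1]
Step 5: insert gp at [11, 14, 19, 31] -> counters=[0,0,0,1,0,0,0,0,1,1,0,2,0,0,3,0,1,0,0,2,0,0,1,1,0,1,0,1,0,0,0,2,0,0,1,0,0,0,0,0,1,0,0,0,1]
Step 6: insert y at [3, 14, 16, 27] -> counters=[0,0,0,2,0,0,0,0,1,1,0,2,0,0,4,0,2,0,0,2,0,0,1,1,0,1,0,2,0,0,0,2,0,0,1,0,0,0,0,0,1,0,0,0,1]
Step 7: insert y at [3, 14, 16, 27] -> counters=[0,0,0,3,0,0,0,0,1,1,0,2,0,0,5,0,3,0,0,2,0,0,1,1,0,1,0,3,0,0,0,2,0,0,1,0,0,0,0,0,1,0,0,0,1]
Step 8: insert y at [3, 14, 16, 27] -> counters=[0,0,0,4,0,0,0,0,1,1,0,2,0,0,6,0,4,0,0,2,0,0,1,1,0,1,0,4,0,0,0,2,0,0,1,0,0,0,0,0,1,0,0,0,1]
Step 9: insert kf at [8, 9, 25, 40] -> counters=[0,0,0,4,0,0,0,0,2,2,0,2,0,0,6,0,4,0,0,2,0,0,1,1,0,2,0,4,0,0,0,2,0,0,1,0,0,0,0,0,2,0,0,0,1]
Query kf: check counters[8]=2 counters[9]=2 counters[25]=2 counters[40]=2 -> maybe

Answer: maybe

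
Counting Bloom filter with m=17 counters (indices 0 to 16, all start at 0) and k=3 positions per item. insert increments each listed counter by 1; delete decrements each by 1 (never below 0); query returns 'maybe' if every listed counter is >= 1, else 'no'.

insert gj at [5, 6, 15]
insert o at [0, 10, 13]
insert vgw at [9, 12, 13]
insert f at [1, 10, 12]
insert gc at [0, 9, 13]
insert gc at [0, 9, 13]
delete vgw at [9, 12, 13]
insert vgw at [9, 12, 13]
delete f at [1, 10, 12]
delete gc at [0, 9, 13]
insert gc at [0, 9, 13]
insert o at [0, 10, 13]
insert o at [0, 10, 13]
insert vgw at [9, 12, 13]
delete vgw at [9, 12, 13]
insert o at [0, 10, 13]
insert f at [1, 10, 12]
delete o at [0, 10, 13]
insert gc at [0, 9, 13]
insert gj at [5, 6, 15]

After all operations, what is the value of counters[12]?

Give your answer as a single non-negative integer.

Answer: 2

Derivation:
Step 1: insert gj at [5, 6, 15] -> counters=[0,0,0,0,0,1,1,0,0,0,0,0,0,0,0,1,0]
Step 2: insert o at [0, 10, 13] -> counters=[1,0,0,0,0,1,1,0,0,0,1,0,0,1,0,1,0]
Step 3: insert vgw at [9, 12, 13] -> counters=[1,0,0,0,0,1,1,0,0,1,1,0,1,2,0,1,0]
Step 4: insert f at [1, 10, 12] -> counters=[1,1,0,0,0,1,1,0,0,1,2,0,2,2,0,1,0]
Step 5: insert gc at [0, 9, 13] -> counters=[2,1,0,0,0,1,1,0,0,2,2,0,2,3,0,1,0]
Step 6: insert gc at [0, 9, 13] -> counters=[3,1,0,0,0,1,1,0,0,3,2,0,2,4,0,1,0]
Step 7: delete vgw at [9, 12, 13] -> counters=[3,1,0,0,0,1,1,0,0,2,2,0,1,3,0,1,0]
Step 8: insert vgw at [9, 12, 13] -> counters=[3,1,0,0,0,1,1,0,0,3,2,0,2,4,0,1,0]
Step 9: delete f at [1, 10, 12] -> counters=[3,0,0,0,0,1,1,0,0,3,1,0,1,4,0,1,0]
Step 10: delete gc at [0, 9, 13] -> counters=[2,0,0,0,0,1,1,0,0,2,1,0,1,3,0,1,0]
Step 11: insert gc at [0, 9, 13] -> counters=[3,0,0,0,0,1,1,0,0,3,1,0,1,4,0,1,0]
Step 12: insert o at [0, 10, 13] -> counters=[4,0,0,0,0,1,1,0,0,3,2,0,1,5,0,1,0]
Step 13: insert o at [0, 10, 13] -> counters=[5,0,0,0,0,1,1,0,0,3,3,0,1,6,0,1,0]
Step 14: insert vgw at [9, 12, 13] -> counters=[5,0,0,0,0,1,1,0,0,4,3,0,2,7,0,1,0]
Step 15: delete vgw at [9, 12, 13] -> counters=[5,0,0,0,0,1,1,0,0,3,3,0,1,6,0,1,0]
Step 16: insert o at [0, 10, 13] -> counters=[6,0,0,0,0,1,1,0,0,3,4,0,1,7,0,1,0]
Step 17: insert f at [1, 10, 12] -> counters=[6,1,0,0,0,1,1,0,0,3,5,0,2,7,0,1,0]
Step 18: delete o at [0, 10, 13] -> counters=[5,1,0,0,0,1,1,0,0,3,4,0,2,6,0,1,0]
Step 19: insert gc at [0, 9, 13] -> counters=[6,1,0,0,0,1,1,0,0,4,4,0,2,7,0,1,0]
Step 20: insert gj at [5, 6, 15] -> counters=[6,1,0,0,0,2,2,0,0,4,4,0,2,7,0,2,0]
Final counters=[6,1,0,0,0,2,2,0,0,4,4,0,2,7,0,2,0] -> counters[12]=2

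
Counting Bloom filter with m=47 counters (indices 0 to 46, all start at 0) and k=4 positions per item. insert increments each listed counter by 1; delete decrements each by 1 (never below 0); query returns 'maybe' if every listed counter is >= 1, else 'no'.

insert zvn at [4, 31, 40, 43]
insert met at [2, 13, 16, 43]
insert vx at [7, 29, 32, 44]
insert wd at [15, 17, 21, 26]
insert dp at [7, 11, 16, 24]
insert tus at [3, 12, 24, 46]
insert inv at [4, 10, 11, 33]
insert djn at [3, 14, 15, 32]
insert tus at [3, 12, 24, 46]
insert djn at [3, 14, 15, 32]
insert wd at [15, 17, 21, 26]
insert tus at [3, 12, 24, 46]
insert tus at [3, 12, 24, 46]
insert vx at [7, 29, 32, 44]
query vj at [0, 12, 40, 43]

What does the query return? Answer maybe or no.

Step 1: insert zvn at [4, 31, 40, 43] -> counters=[0,0,0,0,1,0,0,0,0,0,0,0,0,0,0,0,0,0,0,0,0,0,0,0,0,0,0,0,0,0,0,1,0,0,0,0,0,0,0,0,1,0,0,1,0,0,0]
Step 2: insert met at [2, 13, 16, 43] -> counters=[0,0,1,0,1,0,0,0,0,0,0,0,0,1,0,0,1,0,0,0,0,0,0,0,0,0,0,0,0,0,0,1,0,0,0,0,0,0,0,0,1,0,0,2,0,0,0]
Step 3: insert vx at [7, 29, 32, 44] -> counters=[0,0,1,0,1,0,0,1,0,0,0,0,0,1,0,0,1,0,0,0,0,0,0,0,0,0,0,0,0,1,0,1,1,0,0,0,0,0,0,0,1,0,0,2,1,0,0]
Step 4: insert wd at [15, 17, 21, 26] -> counters=[0,0,1,0,1,0,0,1,0,0,0,0,0,1,0,1,1,1,0,0,0,1,0,0,0,0,1,0,0,1,0,1,1,0,0,0,0,0,0,0,1,0,0,2,1,0,0]
Step 5: insert dp at [7, 11, 16, 24] -> counters=[0,0,1,0,1,0,0,2,0,0,0,1,0,1,0,1,2,1,0,0,0,1,0,0,1,0,1,0,0,1,0,1,1,0,0,0,0,0,0,0,1,0,0,2,1,0,0]
Step 6: insert tus at [3, 12, 24, 46] -> counters=[0,0,1,1,1,0,0,2,0,0,0,1,1,1,0,1,2,1,0,0,0,1,0,0,2,0,1,0,0,1,0,1,1,0,0,0,0,0,0,0,1,0,0,2,1,0,1]
Step 7: insert inv at [4, 10, 11, 33] -> counters=[0,0,1,1,2,0,0,2,0,0,1,2,1,1,0,1,2,1,0,0,0,1,0,0,2,0,1,0,0,1,0,1,1,1,0,0,0,0,0,0,1,0,0,2,1,0,1]
Step 8: insert djn at [3, 14, 15, 32] -> counters=[0,0,1,2,2,0,0,2,0,0,1,2,1,1,1,2,2,1,0,0,0,1,0,0,2,0,1,0,0,1,0,1,2,1,0,0,0,0,0,0,1,0,0,2,1,0,1]
Step 9: insert tus at [3, 12, 24, 46] -> counters=[0,0,1,3,2,0,0,2,0,0,1,2,2,1,1,2,2,1,0,0,0,1,0,0,3,0,1,0,0,1,0,1,2,1,0,0,0,0,0,0,1,0,0,2,1,0,2]
Step 10: insert djn at [3, 14, 15, 32] -> counters=[0,0,1,4,2,0,0,2,0,0,1,2,2,1,2,3,2,1,0,0,0,1,0,0,3,0,1,0,0,1,0,1,3,1,0,0,0,0,0,0,1,0,0,2,1,0,2]
Step 11: insert wd at [15, 17, 21, 26] -> counters=[0,0,1,4,2,0,0,2,0,0,1,2,2,1,2,4,2,2,0,0,0,2,0,0,3,0,2,0,0,1,0,1,3,1,0,0,0,0,0,0,1,0,0,2,1,0,2]
Step 12: insert tus at [3, 12, 24, 46] -> counters=[0,0,1,5,2,0,0,2,0,0,1,2,3,1,2,4,2,2,0,0,0,2,0,0,4,0,2,0,0,1,0,1,3,1,0,0,0,0,0,0,1,0,0,2,1,0,3]
Step 13: insert tus at [3, 12, 24, 46] -> counters=[0,0,1,6,2,0,0,2,0,0,1,2,4,1,2,4,2,2,0,0,0,2,0,0,5,0,2,0,0,1,0,1,3,1,0,0,0,0,0,0,1,0,0,2,1,0,4]
Step 14: insert vx at [7, 29, 32, 44] -> counters=[0,0,1,6,2,0,0,3,0,0,1,2,4,1,2,4,2,2,0,0,0,2,0,0,5,0,2,0,0,2,0,1,4,1,0,0,0,0,0,0,1,0,0,2,2,0,4]
Query vj: check counters[0]=0 counters[12]=4 counters[40]=1 counters[43]=2 -> no

Answer: no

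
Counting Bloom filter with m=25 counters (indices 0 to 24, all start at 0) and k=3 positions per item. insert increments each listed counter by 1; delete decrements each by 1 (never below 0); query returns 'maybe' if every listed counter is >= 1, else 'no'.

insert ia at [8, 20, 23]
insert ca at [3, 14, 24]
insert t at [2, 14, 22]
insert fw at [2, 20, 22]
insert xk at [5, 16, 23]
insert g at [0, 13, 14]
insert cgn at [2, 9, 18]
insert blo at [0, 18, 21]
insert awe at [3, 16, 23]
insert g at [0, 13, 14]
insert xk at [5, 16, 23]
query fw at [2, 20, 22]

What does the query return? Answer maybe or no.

Answer: maybe

Derivation:
Step 1: insert ia at [8, 20, 23] -> counters=[0,0,0,0,0,0,0,0,1,0,0,0,0,0,0,0,0,0,0,0,1,0,0,1,0]
Step 2: insert ca at [3, 14, 24] -> counters=[0,0,0,1,0,0,0,0,1,0,0,0,0,0,1,0,0,0,0,0,1,0,0,1,1]
Step 3: insert t at [2, 14, 22] -> counters=[0,0,1,1,0,0,0,0,1,0,0,0,0,0,2,0,0,0,0,0,1,0,1,1,1]
Step 4: insert fw at [2, 20, 22] -> counters=[0,0,2,1,0,0,0,0,1,0,0,0,0,0,2,0,0,0,0,0,2,0,2,1,1]
Step 5: insert xk at [5, 16, 23] -> counters=[0,0,2,1,0,1,0,0,1,0,0,0,0,0,2,0,1,0,0,0,2,0,2,2,1]
Step 6: insert g at [0, 13, 14] -> counters=[1,0,2,1,0,1,0,0,1,0,0,0,0,1,3,0,1,0,0,0,2,0,2,2,1]
Step 7: insert cgn at [2, 9, 18] -> counters=[1,0,3,1,0,1,0,0,1,1,0,0,0,1,3,0,1,0,1,0,2,0,2,2,1]
Step 8: insert blo at [0, 18, 21] -> counters=[2,0,3,1,0,1,0,0,1,1,0,0,0,1,3,0,1,0,2,0,2,1,2,2,1]
Step 9: insert awe at [3, 16, 23] -> counters=[2,0,3,2,0,1,0,0,1,1,0,0,0,1,3,0,2,0,2,0,2,1,2,3,1]
Step 10: insert g at [0, 13, 14] -> counters=[3,0,3,2,0,1,0,0,1,1,0,0,0,2,4,0,2,0,2,0,2,1,2,3,1]
Step 11: insert xk at [5, 16, 23] -> counters=[3,0,3,2,0,2,0,0,1,1,0,0,0,2,4,0,3,0,2,0,2,1,2,4,1]
Query fw: check counters[2]=3 counters[20]=2 counters[22]=2 -> maybe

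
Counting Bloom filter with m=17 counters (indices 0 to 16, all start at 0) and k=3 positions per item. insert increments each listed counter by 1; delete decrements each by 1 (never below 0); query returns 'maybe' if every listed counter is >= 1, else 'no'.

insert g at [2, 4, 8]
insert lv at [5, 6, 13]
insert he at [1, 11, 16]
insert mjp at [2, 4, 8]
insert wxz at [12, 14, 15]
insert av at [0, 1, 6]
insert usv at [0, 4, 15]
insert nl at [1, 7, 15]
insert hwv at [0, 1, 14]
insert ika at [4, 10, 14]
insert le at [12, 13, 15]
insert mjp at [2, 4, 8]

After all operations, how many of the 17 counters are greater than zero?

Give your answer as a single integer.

Answer: 15

Derivation:
Step 1: insert g at [2, 4, 8] -> counters=[0,0,1,0,1,0,0,0,1,0,0,0,0,0,0,0,0]
Step 2: insert lv at [5, 6, 13] -> counters=[0,0,1,0,1,1,1,0,1,0,0,0,0,1,0,0,0]
Step 3: insert he at [1, 11, 16] -> counters=[0,1,1,0,1,1,1,0,1,0,0,1,0,1,0,0,1]
Step 4: insert mjp at [2, 4, 8] -> counters=[0,1,2,0,2,1,1,0,2,0,0,1,0,1,0,0,1]
Step 5: insert wxz at [12, 14, 15] -> counters=[0,1,2,0,2,1,1,0,2,0,0,1,1,1,1,1,1]
Step 6: insert av at [0, 1, 6] -> counters=[1,2,2,0,2,1,2,0,2,0,0,1,1,1,1,1,1]
Step 7: insert usv at [0, 4, 15] -> counters=[2,2,2,0,3,1,2,0,2,0,0,1,1,1,1,2,1]
Step 8: insert nl at [1, 7, 15] -> counters=[2,3,2,0,3,1,2,1,2,0,0,1,1,1,1,3,1]
Step 9: insert hwv at [0, 1, 14] -> counters=[3,4,2,0,3,1,2,1,2,0,0,1,1,1,2,3,1]
Step 10: insert ika at [4, 10, 14] -> counters=[3,4,2,0,4,1,2,1,2,0,1,1,1,1,3,3,1]
Step 11: insert le at [12, 13, 15] -> counters=[3,4,2,0,4,1,2,1,2,0,1,1,2,2,3,4,1]
Step 12: insert mjp at [2, 4, 8] -> counters=[3,4,3,0,5,1,2,1,3,0,1,1,2,2,3,4,1]
Final counters=[3,4,3,0,5,1,2,1,3,0,1,1,2,2,3,4,1] -> 15 nonzero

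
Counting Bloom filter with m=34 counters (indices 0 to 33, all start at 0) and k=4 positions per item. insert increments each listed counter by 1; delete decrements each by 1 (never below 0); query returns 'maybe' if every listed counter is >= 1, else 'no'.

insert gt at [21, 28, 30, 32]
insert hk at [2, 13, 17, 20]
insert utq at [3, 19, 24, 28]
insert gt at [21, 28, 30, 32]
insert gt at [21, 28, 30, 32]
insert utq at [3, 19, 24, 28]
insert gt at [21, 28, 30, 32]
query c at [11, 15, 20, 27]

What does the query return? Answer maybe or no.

Step 1: insert gt at [21, 28, 30, 32] -> counters=[0,0,0,0,0,0,0,0,0,0,0,0,0,0,0,0,0,0,0,0,0,1,0,0,0,0,0,0,1,0,1,0,1,0]
Step 2: insert hk at [2, 13, 17, 20] -> counters=[0,0,1,0,0,0,0,0,0,0,0,0,0,1,0,0,0,1,0,0,1,1,0,0,0,0,0,0,1,0,1,0,1,0]
Step 3: insert utq at [3, 19, 24, 28] -> counters=[0,0,1,1,0,0,0,0,0,0,0,0,0,1,0,0,0,1,0,1,1,1,0,0,1,0,0,0,2,0,1,0,1,0]
Step 4: insert gt at [21, 28, 30, 32] -> counters=[0,0,1,1,0,0,0,0,0,0,0,0,0,1,0,0,0,1,0,1,1,2,0,0,1,0,0,0,3,0,2,0,2,0]
Step 5: insert gt at [21, 28, 30, 32] -> counters=[0,0,1,1,0,0,0,0,0,0,0,0,0,1,0,0,0,1,0,1,1,3,0,0,1,0,0,0,4,0,3,0,3,0]
Step 6: insert utq at [3, 19, 24, 28] -> counters=[0,0,1,2,0,0,0,0,0,0,0,0,0,1,0,0,0,1,0,2,1,3,0,0,2,0,0,0,5,0,3,0,3,0]
Step 7: insert gt at [21, 28, 30, 32] -> counters=[0,0,1,2,0,0,0,0,0,0,0,0,0,1,0,0,0,1,0,2,1,4,0,0,2,0,0,0,6,0,4,0,4,0]
Query c: check counters[11]=0 counters[15]=0 counters[20]=1 counters[27]=0 -> no

Answer: no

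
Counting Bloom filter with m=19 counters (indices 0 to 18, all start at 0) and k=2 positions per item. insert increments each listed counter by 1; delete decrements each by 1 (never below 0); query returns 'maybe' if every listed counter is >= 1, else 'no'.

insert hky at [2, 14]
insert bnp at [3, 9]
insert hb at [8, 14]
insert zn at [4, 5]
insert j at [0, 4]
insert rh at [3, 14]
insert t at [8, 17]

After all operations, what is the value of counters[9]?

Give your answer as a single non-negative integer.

Step 1: insert hky at [2, 14] -> counters=[0,0,1,0,0,0,0,0,0,0,0,0,0,0,1,0,0,0,0]
Step 2: insert bnp at [3, 9] -> counters=[0,0,1,1,0,0,0,0,0,1,0,0,0,0,1,0,0,0,0]
Step 3: insert hb at [8, 14] -> counters=[0,0,1,1,0,0,0,0,1,1,0,0,0,0,2,0,0,0,0]
Step 4: insert zn at [4, 5] -> counters=[0,0,1,1,1,1,0,0,1,1,0,0,0,0,2,0,0,0,0]
Step 5: insert j at [0, 4] -> counters=[1,0,1,1,2,1,0,0,1,1,0,0,0,0,2,0,0,0,0]
Step 6: insert rh at [3, 14] -> counters=[1,0,1,2,2,1,0,0,1,1,0,0,0,0,3,0,0,0,0]
Step 7: insert t at [8, 17] -> counters=[1,0,1,2,2,1,0,0,2,1,0,0,0,0,3,0,0,1,0]
Final counters=[1,0,1,2,2,1,0,0,2,1,0,0,0,0,3,0,0,1,0] -> counters[9]=1

Answer: 1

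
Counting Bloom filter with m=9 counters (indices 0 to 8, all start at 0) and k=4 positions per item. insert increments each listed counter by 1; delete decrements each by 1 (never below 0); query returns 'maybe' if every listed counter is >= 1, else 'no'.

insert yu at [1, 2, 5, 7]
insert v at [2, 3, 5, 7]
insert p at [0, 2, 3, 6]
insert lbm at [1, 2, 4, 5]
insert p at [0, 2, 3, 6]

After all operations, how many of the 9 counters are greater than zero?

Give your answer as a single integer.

Answer: 8

Derivation:
Step 1: insert yu at [1, 2, 5, 7] -> counters=[0,1,1,0,0,1,0,1,0]
Step 2: insert v at [2, 3, 5, 7] -> counters=[0,1,2,1,0,2,0,2,0]
Step 3: insert p at [0, 2, 3, 6] -> counters=[1,1,3,2,0,2,1,2,0]
Step 4: insert lbm at [1, 2, 4, 5] -> counters=[1,2,4,2,1,3,1,2,0]
Step 5: insert p at [0, 2, 3, 6] -> counters=[2,2,5,3,1,3,2,2,0]
Final counters=[2,2,5,3,1,3,2,2,0] -> 8 nonzero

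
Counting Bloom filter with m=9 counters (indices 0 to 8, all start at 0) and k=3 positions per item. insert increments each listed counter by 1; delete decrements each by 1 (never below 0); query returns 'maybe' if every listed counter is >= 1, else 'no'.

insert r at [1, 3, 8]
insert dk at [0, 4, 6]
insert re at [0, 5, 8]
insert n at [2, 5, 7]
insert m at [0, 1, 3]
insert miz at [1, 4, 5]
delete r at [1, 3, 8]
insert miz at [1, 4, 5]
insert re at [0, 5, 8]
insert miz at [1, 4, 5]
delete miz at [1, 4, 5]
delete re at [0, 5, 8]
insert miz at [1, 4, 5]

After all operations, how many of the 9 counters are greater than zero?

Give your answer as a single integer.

Step 1: insert r at [1, 3, 8] -> counters=[0,1,0,1,0,0,0,0,1]
Step 2: insert dk at [0, 4, 6] -> counters=[1,1,0,1,1,0,1,0,1]
Step 3: insert re at [0, 5, 8] -> counters=[2,1,0,1,1,1,1,0,2]
Step 4: insert n at [2, 5, 7] -> counters=[2,1,1,1,1,2,1,1,2]
Step 5: insert m at [0, 1, 3] -> counters=[3,2,1,2,1,2,1,1,2]
Step 6: insert miz at [1, 4, 5] -> counters=[3,3,1,2,2,3,1,1,2]
Step 7: delete r at [1, 3, 8] -> counters=[3,2,1,1,2,3,1,1,1]
Step 8: insert miz at [1, 4, 5] -> counters=[3,3,1,1,3,4,1,1,1]
Step 9: insert re at [0, 5, 8] -> counters=[4,3,1,1,3,5,1,1,2]
Step 10: insert miz at [1, 4, 5] -> counters=[4,4,1,1,4,6,1,1,2]
Step 11: delete miz at [1, 4, 5] -> counters=[4,3,1,1,3,5,1,1,2]
Step 12: delete re at [0, 5, 8] -> counters=[3,3,1,1,3,4,1,1,1]
Step 13: insert miz at [1, 4, 5] -> counters=[3,4,1,1,4,5,1,1,1]
Final counters=[3,4,1,1,4,5,1,1,1] -> 9 nonzero

Answer: 9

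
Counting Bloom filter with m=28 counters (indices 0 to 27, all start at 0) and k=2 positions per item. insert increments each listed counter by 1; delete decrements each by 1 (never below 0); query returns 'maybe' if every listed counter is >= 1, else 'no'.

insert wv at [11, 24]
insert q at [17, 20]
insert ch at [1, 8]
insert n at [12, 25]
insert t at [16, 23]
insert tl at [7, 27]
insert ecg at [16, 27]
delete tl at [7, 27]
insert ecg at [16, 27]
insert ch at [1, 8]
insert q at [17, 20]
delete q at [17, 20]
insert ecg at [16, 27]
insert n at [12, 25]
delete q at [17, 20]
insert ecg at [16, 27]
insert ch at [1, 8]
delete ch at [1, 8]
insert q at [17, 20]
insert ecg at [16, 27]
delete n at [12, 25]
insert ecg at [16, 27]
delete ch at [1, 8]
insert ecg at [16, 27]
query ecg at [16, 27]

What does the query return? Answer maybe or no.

Step 1: insert wv at [11, 24] -> counters=[0,0,0,0,0,0,0,0,0,0,0,1,0,0,0,0,0,0,0,0,0,0,0,0,1,0,0,0]
Step 2: insert q at [17, 20] -> counters=[0,0,0,0,0,0,0,0,0,0,0,1,0,0,0,0,0,1,0,0,1,0,0,0,1,0,0,0]
Step 3: insert ch at [1, 8] -> counters=[0,1,0,0,0,0,0,0,1,0,0,1,0,0,0,0,0,1,0,0,1,0,0,0,1,0,0,0]
Step 4: insert n at [12, 25] -> counters=[0,1,0,0,0,0,0,0,1,0,0,1,1,0,0,0,0,1,0,0,1,0,0,0,1,1,0,0]
Step 5: insert t at [16, 23] -> counters=[0,1,0,0,0,0,0,0,1,0,0,1,1,0,0,0,1,1,0,0,1,0,0,1,1,1,0,0]
Step 6: insert tl at [7, 27] -> counters=[0,1,0,0,0,0,0,1,1,0,0,1,1,0,0,0,1,1,0,0,1,0,0,1,1,1,0,1]
Step 7: insert ecg at [16, 27] -> counters=[0,1,0,0,0,0,0,1,1,0,0,1,1,0,0,0,2,1,0,0,1,0,0,1,1,1,0,2]
Step 8: delete tl at [7, 27] -> counters=[0,1,0,0,0,0,0,0,1,0,0,1,1,0,0,0,2,1,0,0,1,0,0,1,1,1,0,1]
Step 9: insert ecg at [16, 27] -> counters=[0,1,0,0,0,0,0,0,1,0,0,1,1,0,0,0,3,1,0,0,1,0,0,1,1,1,0,2]
Step 10: insert ch at [1, 8] -> counters=[0,2,0,0,0,0,0,0,2,0,0,1,1,0,0,0,3,1,0,0,1,0,0,1,1,1,0,2]
Step 11: insert q at [17, 20] -> counters=[0,2,0,0,0,0,0,0,2,0,0,1,1,0,0,0,3,2,0,0,2,0,0,1,1,1,0,2]
Step 12: delete q at [17, 20] -> counters=[0,2,0,0,0,0,0,0,2,0,0,1,1,0,0,0,3,1,0,0,1,0,0,1,1,1,0,2]
Step 13: insert ecg at [16, 27] -> counters=[0,2,0,0,0,0,0,0,2,0,0,1,1,0,0,0,4,1,0,0,1,0,0,1,1,1,0,3]
Step 14: insert n at [12, 25] -> counters=[0,2,0,0,0,0,0,0,2,0,0,1,2,0,0,0,4,1,0,0,1,0,0,1,1,2,0,3]
Step 15: delete q at [17, 20] -> counters=[0,2,0,0,0,0,0,0,2,0,0,1,2,0,0,0,4,0,0,0,0,0,0,1,1,2,0,3]
Step 16: insert ecg at [16, 27] -> counters=[0,2,0,0,0,0,0,0,2,0,0,1,2,0,0,0,5,0,0,0,0,0,0,1,1,2,0,4]
Step 17: insert ch at [1, 8] -> counters=[0,3,0,0,0,0,0,0,3,0,0,1,2,0,0,0,5,0,0,0,0,0,0,1,1,2,0,4]
Step 18: delete ch at [1, 8] -> counters=[0,2,0,0,0,0,0,0,2,0,0,1,2,0,0,0,5,0,0,0,0,0,0,1,1,2,0,4]
Step 19: insert q at [17, 20] -> counters=[0,2,0,0,0,0,0,0,2,0,0,1,2,0,0,0,5,1,0,0,1,0,0,1,1,2,0,4]
Step 20: insert ecg at [16, 27] -> counters=[0,2,0,0,0,0,0,0,2,0,0,1,2,0,0,0,6,1,0,0,1,0,0,1,1,2,0,5]
Step 21: delete n at [12, 25] -> counters=[0,2,0,0,0,0,0,0,2,0,0,1,1,0,0,0,6,1,0,0,1,0,0,1,1,1,0,5]
Step 22: insert ecg at [16, 27] -> counters=[0,2,0,0,0,0,0,0,2,0,0,1,1,0,0,0,7,1,0,0,1,0,0,1,1,1,0,6]
Step 23: delete ch at [1, 8] -> counters=[0,1,0,0,0,0,0,0,1,0,0,1,1,0,0,0,7,1,0,0,1,0,0,1,1,1,0,6]
Step 24: insert ecg at [16, 27] -> counters=[0,1,0,0,0,0,0,0,1,0,0,1,1,0,0,0,8,1,0,0,1,0,0,1,1,1,0,7]
Query ecg: check counters[16]=8 counters[27]=7 -> maybe

Answer: maybe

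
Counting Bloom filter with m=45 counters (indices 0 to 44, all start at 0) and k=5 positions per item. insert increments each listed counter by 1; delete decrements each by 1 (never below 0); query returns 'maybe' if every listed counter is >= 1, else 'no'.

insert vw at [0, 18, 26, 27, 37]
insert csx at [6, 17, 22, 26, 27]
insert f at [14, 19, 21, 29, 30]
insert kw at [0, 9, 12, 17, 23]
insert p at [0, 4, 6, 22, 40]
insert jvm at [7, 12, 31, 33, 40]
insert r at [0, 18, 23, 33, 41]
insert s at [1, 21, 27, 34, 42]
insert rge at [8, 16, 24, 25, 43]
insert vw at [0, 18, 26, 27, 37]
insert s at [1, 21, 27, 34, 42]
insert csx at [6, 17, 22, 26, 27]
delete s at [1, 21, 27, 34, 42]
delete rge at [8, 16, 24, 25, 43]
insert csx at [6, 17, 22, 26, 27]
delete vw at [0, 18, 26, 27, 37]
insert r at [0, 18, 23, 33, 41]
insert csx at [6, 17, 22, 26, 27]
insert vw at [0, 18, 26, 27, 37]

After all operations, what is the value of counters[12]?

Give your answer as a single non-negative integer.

Step 1: insert vw at [0, 18, 26, 27, 37] -> counters=[1,0,0,0,0,0,0,0,0,0,0,0,0,0,0,0,0,0,1,0,0,0,0,0,0,0,1,1,0,0,0,0,0,0,0,0,0,1,0,0,0,0,0,0,0]
Step 2: insert csx at [6, 17, 22, 26, 27] -> counters=[1,0,0,0,0,0,1,0,0,0,0,0,0,0,0,0,0,1,1,0,0,0,1,0,0,0,2,2,0,0,0,0,0,0,0,0,0,1,0,0,0,0,0,0,0]
Step 3: insert f at [14, 19, 21, 29, 30] -> counters=[1,0,0,0,0,0,1,0,0,0,0,0,0,0,1,0,0,1,1,1,0,1,1,0,0,0,2,2,0,1,1,0,0,0,0,0,0,1,0,0,0,0,0,0,0]
Step 4: insert kw at [0, 9, 12, 17, 23] -> counters=[2,0,0,0,0,0,1,0,0,1,0,0,1,0,1,0,0,2,1,1,0,1,1,1,0,0,2,2,0,1,1,0,0,0,0,0,0,1,0,0,0,0,0,0,0]
Step 5: insert p at [0, 4, 6, 22, 40] -> counters=[3,0,0,0,1,0,2,0,0,1,0,0,1,0,1,0,0,2,1,1,0,1,2,1,0,0,2,2,0,1,1,0,0,0,0,0,0,1,0,0,1,0,0,0,0]
Step 6: insert jvm at [7, 12, 31, 33, 40] -> counters=[3,0,0,0,1,0,2,1,0,1,0,0,2,0,1,0,0,2,1,1,0,1,2,1,0,0,2,2,0,1,1,1,0,1,0,0,0,1,0,0,2,0,0,0,0]
Step 7: insert r at [0, 18, 23, 33, 41] -> counters=[4,0,0,0,1,0,2,1,0,1,0,0,2,0,1,0,0,2,2,1,0,1,2,2,0,0,2,2,0,1,1,1,0,2,0,0,0,1,0,0,2,1,0,0,0]
Step 8: insert s at [1, 21, 27, 34, 42] -> counters=[4,1,0,0,1,0,2,1,0,1,0,0,2,0,1,0,0,2,2,1,0,2,2,2,0,0,2,3,0,1,1,1,0,2,1,0,0,1,0,0,2,1,1,0,0]
Step 9: insert rge at [8, 16, 24, 25, 43] -> counters=[4,1,0,0,1,0,2,1,1,1,0,0,2,0,1,0,1,2,2,1,0,2,2,2,1,1,2,3,0,1,1,1,0,2,1,0,0,1,0,0,2,1,1,1,0]
Step 10: insert vw at [0, 18, 26, 27, 37] -> counters=[5,1,0,0,1,0,2,1,1,1,0,0,2,0,1,0,1,2,3,1,0,2,2,2,1,1,3,4,0,1,1,1,0,2,1,0,0,2,0,0,2,1,1,1,0]
Step 11: insert s at [1, 21, 27, 34, 42] -> counters=[5,2,0,0,1,0,2,1,1,1,0,0,2,0,1,0,1,2,3,1,0,3,2,2,1,1,3,5,0,1,1,1,0,2,2,0,0,2,0,0,2,1,2,1,0]
Step 12: insert csx at [6, 17, 22, 26, 27] -> counters=[5,2,0,0,1,0,3,1,1,1,0,0,2,0,1,0,1,3,3,1,0,3,3,2,1,1,4,6,0,1,1,1,0,2,2,0,0,2,0,0,2,1,2,1,0]
Step 13: delete s at [1, 21, 27, 34, 42] -> counters=[5,1,0,0,1,0,3,1,1,1,0,0,2,0,1,0,1,3,3,1,0,2,3,2,1,1,4,5,0,1,1,1,0,2,1,0,0,2,0,0,2,1,1,1,0]
Step 14: delete rge at [8, 16, 24, 25, 43] -> counters=[5,1,0,0,1,0,3,1,0,1,0,0,2,0,1,0,0,3,3,1,0,2,3,2,0,0,4,5,0,1,1,1,0,2,1,0,0,2,0,0,2,1,1,0,0]
Step 15: insert csx at [6, 17, 22, 26, 27] -> counters=[5,1,0,0,1,0,4,1,0,1,0,0,2,0,1,0,0,4,3,1,0,2,4,2,0,0,5,6,0,1,1,1,0,2,1,0,0,2,0,0,2,1,1,0,0]
Step 16: delete vw at [0, 18, 26, 27, 37] -> counters=[4,1,0,0,1,0,4,1,0,1,0,0,2,0,1,0,0,4,2,1,0,2,4,2,0,0,4,5,0,1,1,1,0,2,1,0,0,1,0,0,2,1,1,0,0]
Step 17: insert r at [0, 18, 23, 33, 41] -> counters=[5,1,0,0,1,0,4,1,0,1,0,0,2,0,1,0,0,4,3,1,0,2,4,3,0,0,4,5,0,1,1,1,0,3,1,0,0,1,0,0,2,2,1,0,0]
Step 18: insert csx at [6, 17, 22, 26, 27] -> counters=[5,1,0,0,1,0,5,1,0,1,0,0,2,0,1,0,0,5,3,1,0,2,5,3,0,0,5,6,0,1,1,1,0,3,1,0,0,1,0,0,2,2,1,0,0]
Step 19: insert vw at [0, 18, 26, 27, 37] -> counters=[6,1,0,0,1,0,5,1,0,1,0,0,2,0,1,0,0,5,4,1,0,2,5,3,0,0,6,7,0,1,1,1,0,3,1,0,0,2,0,0,2,2,1,0,0]
Final counters=[6,1,0,0,1,0,5,1,0,1,0,0,2,0,1,0,0,5,4,1,0,2,5,3,0,0,6,7,0,1,1,1,0,3,1,0,0,2,0,0,2,2,1,0,0] -> counters[12]=2

Answer: 2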